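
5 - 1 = 4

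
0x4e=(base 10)78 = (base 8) 116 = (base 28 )2m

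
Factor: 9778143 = 3^1*1069^1 * 3049^1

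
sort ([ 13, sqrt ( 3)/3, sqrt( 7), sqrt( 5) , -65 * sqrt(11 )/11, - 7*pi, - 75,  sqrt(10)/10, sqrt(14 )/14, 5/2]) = [-75, - 7*pi, - 65 *sqrt( 11 ) /11,  sqrt( 14 ) /14, sqrt(10)/10,sqrt( 3)/3, sqrt(5),5/2,sqrt(7 ) , 13 ]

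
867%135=57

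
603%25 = 3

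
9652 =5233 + 4419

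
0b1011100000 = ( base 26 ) 128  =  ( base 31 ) nn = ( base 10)736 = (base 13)448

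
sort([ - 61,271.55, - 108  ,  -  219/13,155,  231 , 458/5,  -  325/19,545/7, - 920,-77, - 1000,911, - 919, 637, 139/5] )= [ - 1000,-920,  -  919, - 108, - 77, - 61,  -  325/19, - 219/13, 139/5, 545/7,458/5,155, 231, 271.55,637,911]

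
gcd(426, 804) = 6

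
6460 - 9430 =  - 2970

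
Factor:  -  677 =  - 677^1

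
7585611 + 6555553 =14141164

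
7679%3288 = 1103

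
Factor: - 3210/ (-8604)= 2^( - 1 )  *3^( - 1 )*5^1*107^1*239^ ( - 1) = 535/1434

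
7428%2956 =1516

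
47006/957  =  47006/957 = 49.12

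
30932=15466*2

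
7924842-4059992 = 3864850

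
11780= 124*95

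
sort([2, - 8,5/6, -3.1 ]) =[ - 8,  -  3.1,  5/6,2 ]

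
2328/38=1164/19 = 61.26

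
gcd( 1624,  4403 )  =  7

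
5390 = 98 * 55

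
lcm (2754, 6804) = 115668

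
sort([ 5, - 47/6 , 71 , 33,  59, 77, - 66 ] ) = [ - 66, - 47/6, 5, 33,59 , 71, 77 ]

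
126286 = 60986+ 65300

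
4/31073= 4/31073 = 0.00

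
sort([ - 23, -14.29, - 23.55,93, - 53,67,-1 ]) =[ - 53,-23.55, - 23,  -  14.29,  -  1,67,  93 ] 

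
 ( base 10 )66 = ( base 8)102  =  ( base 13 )51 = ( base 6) 150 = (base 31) 24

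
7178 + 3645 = 10823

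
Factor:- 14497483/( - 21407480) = 2^( - 3 )*5^( - 1) * 7^2 * 11^1*13^1*23^( - 1 )*2069^1*23269^(-1 ) 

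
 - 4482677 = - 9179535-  - 4696858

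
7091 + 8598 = 15689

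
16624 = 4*4156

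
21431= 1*21431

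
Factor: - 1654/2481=-2^1*3^( - 1)  =  - 2/3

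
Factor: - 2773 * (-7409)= 31^1*47^1*59^1* 239^1 = 20545157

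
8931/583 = 8931/583 = 15.32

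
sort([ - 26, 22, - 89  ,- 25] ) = [ - 89,-26, - 25, 22]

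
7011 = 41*171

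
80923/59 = 80923/59 = 1371.58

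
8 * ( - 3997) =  - 31976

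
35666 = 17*2098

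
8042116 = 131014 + 7911102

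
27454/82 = 13727/41 = 334.80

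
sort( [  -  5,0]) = [ - 5  ,  0]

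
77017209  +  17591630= 94608839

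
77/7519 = 77/7519 = 0.01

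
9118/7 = 1302 + 4/7 = 1302.57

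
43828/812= 53+198/203 = 53.98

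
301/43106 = 43/6158  =  0.01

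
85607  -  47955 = 37652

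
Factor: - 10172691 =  - 3^2*1130299^1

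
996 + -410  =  586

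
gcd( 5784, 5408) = 8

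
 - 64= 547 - 611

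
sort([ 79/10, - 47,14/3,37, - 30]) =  [ - 47, - 30, 14/3, 79/10,37]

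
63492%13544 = 9316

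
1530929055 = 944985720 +585943335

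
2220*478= 1061160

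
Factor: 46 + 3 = 7^2  =  49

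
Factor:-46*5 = -2^1* 5^1*23^1 = - 230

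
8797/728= 12  +  61/728 = 12.08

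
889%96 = 25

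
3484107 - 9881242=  - 6397135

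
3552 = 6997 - 3445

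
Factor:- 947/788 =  - 2^(-2)*197^( -1 ) * 947^1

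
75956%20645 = 14021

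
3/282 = 1/94 = 0.01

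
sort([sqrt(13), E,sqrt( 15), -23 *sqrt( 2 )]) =[ - 23*sqrt( 2 ), E, sqrt( 13 ),sqrt (15)]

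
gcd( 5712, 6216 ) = 168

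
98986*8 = 791888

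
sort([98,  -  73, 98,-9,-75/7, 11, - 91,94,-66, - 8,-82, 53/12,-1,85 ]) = [-91 ,-82, - 73, - 66,-75/7, - 9, - 8, - 1,53/12,  11, 85, 94, 98, 98 ]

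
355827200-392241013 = -36413813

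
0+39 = 39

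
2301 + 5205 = 7506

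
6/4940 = 3/2470 = 0.00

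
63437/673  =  94 + 175/673 = 94.26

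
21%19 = 2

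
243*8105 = 1969515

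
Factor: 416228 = 2^2*17^1*6121^1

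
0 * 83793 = 0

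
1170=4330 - 3160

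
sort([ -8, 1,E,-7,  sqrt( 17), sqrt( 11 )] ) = [ - 8,-7,1, E,sqrt( 11), sqrt(17)]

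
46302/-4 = -23151/2=-11575.50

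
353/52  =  6 + 41/52 =6.79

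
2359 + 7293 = 9652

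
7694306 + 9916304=17610610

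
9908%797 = 344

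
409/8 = 51+1/8 = 51.12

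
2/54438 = 1/27219 = 0.00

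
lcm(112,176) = 1232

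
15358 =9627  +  5731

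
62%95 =62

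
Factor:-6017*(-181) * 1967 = 2142214459 = 7^1* 11^1*181^1*281^1*547^1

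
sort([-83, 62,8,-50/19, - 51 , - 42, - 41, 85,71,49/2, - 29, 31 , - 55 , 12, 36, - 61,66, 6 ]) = [ - 83, - 61, -55, - 51, - 42, - 41, - 29 ,- 50/19, 6, 8,  12 , 49/2, 31,36,  62, 66, 71,85] 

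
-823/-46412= 823/46412=0.02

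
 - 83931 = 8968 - 92899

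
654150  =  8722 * 75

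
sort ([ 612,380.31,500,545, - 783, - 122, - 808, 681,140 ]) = [ - 808, - 783, -122, 140, 380.31,500,545,612, 681]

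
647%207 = 26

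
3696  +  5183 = 8879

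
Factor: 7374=2^1*3^1*1229^1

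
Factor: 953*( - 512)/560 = -2^5*5^(-1) * 7^ (  -  1 )*953^1  =  - 30496/35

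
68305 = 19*3595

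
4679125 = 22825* 205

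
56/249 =56/249=0.22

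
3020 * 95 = 286900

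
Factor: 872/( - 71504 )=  - 2^( - 1 )*41^( - 1) = - 1/82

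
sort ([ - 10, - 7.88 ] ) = [  -  10,-7.88] 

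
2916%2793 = 123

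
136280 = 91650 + 44630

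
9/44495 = 9/44495 = 0.00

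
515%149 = 68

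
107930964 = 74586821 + 33344143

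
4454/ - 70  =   - 64 + 13/35 = - 63.63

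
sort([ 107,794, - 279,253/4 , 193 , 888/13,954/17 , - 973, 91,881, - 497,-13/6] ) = [ - 973,  -  497, - 279, - 13/6, 954/17,253/4 , 888/13,91,107,193, 794 , 881]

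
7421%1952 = 1565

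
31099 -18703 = 12396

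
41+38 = 79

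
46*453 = 20838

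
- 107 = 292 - 399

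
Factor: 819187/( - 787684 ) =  - 2^( - 2 )*191^( - 1)*1031^ ( - 1)*819187^1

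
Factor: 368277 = 3^1 *7^1*13^1*19^1*71^1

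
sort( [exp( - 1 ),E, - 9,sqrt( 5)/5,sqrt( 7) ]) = [- 9, exp( - 1),  sqrt( 5) /5, sqrt( 7 ) , E ] 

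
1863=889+974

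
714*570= 406980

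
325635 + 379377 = 705012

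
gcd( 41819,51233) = 1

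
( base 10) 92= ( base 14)68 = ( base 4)1130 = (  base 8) 134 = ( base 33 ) 2Q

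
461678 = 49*9422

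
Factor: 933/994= 2^(-1) *3^1*7^( - 1)*71^(-1)*311^1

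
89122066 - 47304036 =41818030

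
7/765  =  7/765 =0.01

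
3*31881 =95643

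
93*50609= 4706637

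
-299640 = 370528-670168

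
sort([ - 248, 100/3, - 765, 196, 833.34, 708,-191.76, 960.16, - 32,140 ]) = [-765, -248, - 191.76, - 32, 100/3,140,196, 708, 833.34, 960.16]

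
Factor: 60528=2^4*3^1 * 13^1*97^1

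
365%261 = 104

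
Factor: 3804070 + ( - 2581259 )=1222811^1= 1222811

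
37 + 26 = 63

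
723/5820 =241/1940 = 0.12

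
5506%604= 70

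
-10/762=-5/381= - 0.01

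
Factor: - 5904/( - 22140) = 4/15 =2^2*3^( - 1 )*5^( - 1)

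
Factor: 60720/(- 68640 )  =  -2^(-1)*13^(  -  1) * 23^1 = -23/26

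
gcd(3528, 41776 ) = 56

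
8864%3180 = 2504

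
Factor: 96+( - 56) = 40 = 2^3*5^1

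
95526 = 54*1769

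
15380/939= 15380/939 = 16.38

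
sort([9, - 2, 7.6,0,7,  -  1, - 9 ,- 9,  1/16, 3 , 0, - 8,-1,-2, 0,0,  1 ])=[ - 9, - 9,-8, - 2, - 2, - 1,-1,  0,0,0,  0,1/16,  1,  3,7, 7.6, 9]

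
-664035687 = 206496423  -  870532110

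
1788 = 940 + 848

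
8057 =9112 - 1055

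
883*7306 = 6451198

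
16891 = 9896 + 6995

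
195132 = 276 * 707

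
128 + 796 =924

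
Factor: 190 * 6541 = 1242790 = 2^1*5^1*19^1*31^1*211^1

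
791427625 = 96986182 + 694441443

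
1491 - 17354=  - 15863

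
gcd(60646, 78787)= 1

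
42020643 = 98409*427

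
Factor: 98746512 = 2^4 * 3^1 * 103^1*19973^1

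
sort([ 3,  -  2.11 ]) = [ - 2.11,3] 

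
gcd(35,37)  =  1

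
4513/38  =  4513/38 = 118.76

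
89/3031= 89/3031 = 0.03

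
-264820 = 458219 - 723039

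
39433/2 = 19716 + 1/2 = 19716.50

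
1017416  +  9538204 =10555620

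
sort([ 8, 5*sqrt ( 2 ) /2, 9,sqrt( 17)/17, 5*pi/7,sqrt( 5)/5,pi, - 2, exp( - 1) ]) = [  -  2,  sqrt( 17) /17, exp( - 1), sqrt (5) /5, 5*pi/7,  pi, 5*sqrt( 2)/2,8, 9] 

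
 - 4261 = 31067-35328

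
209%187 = 22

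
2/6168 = 1/3084  =  0.00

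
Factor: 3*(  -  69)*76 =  -15732  =  - 2^2*3^2*19^1 * 23^1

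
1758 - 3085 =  - 1327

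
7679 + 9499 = 17178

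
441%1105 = 441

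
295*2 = 590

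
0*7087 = 0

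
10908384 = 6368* 1713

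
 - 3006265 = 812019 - 3818284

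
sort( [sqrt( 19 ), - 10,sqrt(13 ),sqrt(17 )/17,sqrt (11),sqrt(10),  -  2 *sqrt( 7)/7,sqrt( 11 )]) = [-10, -2*sqrt( 7 )/7,sqrt( 17 ) /17,sqrt( 10),sqrt(11 ),  sqrt(11),sqrt(13), sqrt(19)] 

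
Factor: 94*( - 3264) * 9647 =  - 2^7*3^1*11^1*17^1*47^1*877^1 =-2959853952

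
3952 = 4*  988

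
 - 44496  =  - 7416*6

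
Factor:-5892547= - 5892547^1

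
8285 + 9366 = 17651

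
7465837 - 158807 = 7307030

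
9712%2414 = 56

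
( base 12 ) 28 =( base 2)100000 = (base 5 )112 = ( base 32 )10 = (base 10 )32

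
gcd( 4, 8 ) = 4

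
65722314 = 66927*982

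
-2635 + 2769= 134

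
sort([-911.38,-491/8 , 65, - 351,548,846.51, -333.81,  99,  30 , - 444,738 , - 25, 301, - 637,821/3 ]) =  [ - 911.38, - 637 , - 444, - 351, - 333.81, - 491/8, - 25, 30,65,  99, 821/3,301, 548,  738,846.51]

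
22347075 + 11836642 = 34183717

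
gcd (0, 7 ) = 7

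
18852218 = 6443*2926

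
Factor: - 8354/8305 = -2^1*5^( - 1 ) *11^( - 1) * 151^(-1) * 4177^1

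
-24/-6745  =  24/6745 = 0.00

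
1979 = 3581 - 1602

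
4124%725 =499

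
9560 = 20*478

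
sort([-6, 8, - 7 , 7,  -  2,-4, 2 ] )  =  [ - 7,  -  6, - 4, - 2,2,7,8 ] 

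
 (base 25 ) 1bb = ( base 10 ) 911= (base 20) 25b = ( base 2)1110001111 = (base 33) RK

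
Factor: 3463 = 3463^1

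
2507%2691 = 2507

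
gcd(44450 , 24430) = 70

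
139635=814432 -674797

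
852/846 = 1 + 1/141 = 1.01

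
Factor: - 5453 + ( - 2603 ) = -8056 = - 2^3*19^1*53^1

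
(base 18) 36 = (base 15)40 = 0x3c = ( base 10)60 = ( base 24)2c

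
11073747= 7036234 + 4037513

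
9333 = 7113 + 2220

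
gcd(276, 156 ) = 12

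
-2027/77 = - 2027/77 = - 26.32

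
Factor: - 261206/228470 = -383/335 = -5^( - 1)*67^( - 1) * 383^1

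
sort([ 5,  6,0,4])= [ 0,4, 5,6]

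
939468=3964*237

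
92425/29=92425/29= 3187.07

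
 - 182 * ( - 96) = 17472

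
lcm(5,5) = 5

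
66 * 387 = 25542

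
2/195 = 2/195= 0.01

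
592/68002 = 296/34001 = 0.01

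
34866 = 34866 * 1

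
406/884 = 203/442=0.46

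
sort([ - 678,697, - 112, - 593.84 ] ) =[ - 678,-593.84, - 112 , 697]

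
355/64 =5 + 35/64 = 5.55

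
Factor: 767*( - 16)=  - 2^4*13^1 * 59^1 =- 12272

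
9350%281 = 77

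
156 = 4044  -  3888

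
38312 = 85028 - 46716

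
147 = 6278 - 6131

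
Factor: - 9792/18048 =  - 51/94  =  - 2^(  -  1 ) * 3^1*17^1*47^(  -  1)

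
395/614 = 395/614 =0.64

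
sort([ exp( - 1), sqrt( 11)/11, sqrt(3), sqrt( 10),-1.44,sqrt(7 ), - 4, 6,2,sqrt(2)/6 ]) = [ - 4,  -  1.44,sqrt( 2 ) /6,  sqrt(11 )/11, exp( - 1 ),sqrt( 3 ),2, sqrt( 7 ),sqrt( 10),6]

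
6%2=0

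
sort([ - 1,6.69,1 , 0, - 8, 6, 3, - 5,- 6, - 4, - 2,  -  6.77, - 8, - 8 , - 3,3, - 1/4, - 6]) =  [ - 8,-8,-8, - 6.77, - 6, - 6, - 5, - 4, - 3, - 2, - 1, - 1/4,0,1,3, 3, 6,6.69]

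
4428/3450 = 1+163/575 = 1.28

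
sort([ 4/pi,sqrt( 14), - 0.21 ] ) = [  -  0.21, 4/pi,sqrt(14 )]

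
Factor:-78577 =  - 78577^1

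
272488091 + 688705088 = 961193179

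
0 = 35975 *0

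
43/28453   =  43/28453 =0.00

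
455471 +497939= 953410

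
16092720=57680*279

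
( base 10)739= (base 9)1011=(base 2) 1011100011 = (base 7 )2104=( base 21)1E4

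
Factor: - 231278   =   - 2^1 *197^1*587^1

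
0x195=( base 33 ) c9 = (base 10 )405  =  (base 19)126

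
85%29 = 27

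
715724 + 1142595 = 1858319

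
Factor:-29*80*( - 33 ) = 76560 =2^4*3^1*5^1*11^1*29^1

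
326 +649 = 975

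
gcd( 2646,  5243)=49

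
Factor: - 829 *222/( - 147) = 2^1*7^ (-2 )  *37^1*829^1 = 61346/49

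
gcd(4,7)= 1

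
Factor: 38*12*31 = 14136 = 2^3 *3^1*19^1 * 31^1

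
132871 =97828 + 35043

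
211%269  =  211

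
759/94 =8 + 7/94 = 8.07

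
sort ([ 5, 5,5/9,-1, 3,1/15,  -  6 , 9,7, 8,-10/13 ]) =[ - 6, -1, - 10/13, 1/15,5/9,3, 5 , 5,7,8,9 ] 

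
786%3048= 786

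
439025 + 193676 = 632701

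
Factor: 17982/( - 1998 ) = -9 = - 3^2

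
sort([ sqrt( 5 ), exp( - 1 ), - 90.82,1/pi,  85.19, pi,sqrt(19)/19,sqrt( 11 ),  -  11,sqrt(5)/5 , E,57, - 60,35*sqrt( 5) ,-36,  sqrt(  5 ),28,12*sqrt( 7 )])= [ - 90.82 , - 60 , - 36, - 11,sqrt( 19 )/19,1/pi,  exp(-1 ), sqrt ( 5)/5 , sqrt(5) , sqrt ( 5) , E,pi,sqrt( 11),  28,12*sqrt( 7), 57, 35*sqrt( 5),85.19 ]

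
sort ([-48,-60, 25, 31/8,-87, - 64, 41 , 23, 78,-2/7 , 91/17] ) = [ - 87, - 64,- 60,-48,-2/7,31/8, 91/17, 23, 25, 41, 78 ]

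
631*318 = 200658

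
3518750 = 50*70375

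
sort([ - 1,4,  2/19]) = [ - 1, 2/19 , 4]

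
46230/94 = 23115/47 = 491.81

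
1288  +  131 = 1419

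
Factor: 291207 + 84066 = 3^4*41^1*113^1 = 375273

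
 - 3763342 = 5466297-9229639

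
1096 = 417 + 679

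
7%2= 1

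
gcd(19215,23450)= 35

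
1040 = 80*13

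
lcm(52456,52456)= 52456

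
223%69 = 16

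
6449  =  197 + 6252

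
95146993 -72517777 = 22629216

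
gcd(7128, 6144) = 24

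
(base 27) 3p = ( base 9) 127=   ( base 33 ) 37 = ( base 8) 152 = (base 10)106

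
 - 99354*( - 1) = 99354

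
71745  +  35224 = 106969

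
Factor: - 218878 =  - 2^1 * 11^1*9949^1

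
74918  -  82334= - 7416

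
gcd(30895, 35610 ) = 5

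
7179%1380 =279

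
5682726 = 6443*882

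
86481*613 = 53012853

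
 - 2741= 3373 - 6114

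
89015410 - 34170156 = 54845254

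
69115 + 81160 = 150275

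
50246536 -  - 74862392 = 125108928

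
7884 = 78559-70675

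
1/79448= 1/79448  =  0.00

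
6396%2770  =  856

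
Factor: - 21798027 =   -  3^2*223^1*10861^1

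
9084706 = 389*23354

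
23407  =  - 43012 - -66419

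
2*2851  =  5702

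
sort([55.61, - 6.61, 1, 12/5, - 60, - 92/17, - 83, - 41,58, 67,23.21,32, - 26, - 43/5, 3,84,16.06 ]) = [ - 83, - 60, - 41,-26, - 43/5,  -  6.61, - 92/17,1,12/5, 3,16.06,23.21,  32,  55.61, 58,67, 84 ] 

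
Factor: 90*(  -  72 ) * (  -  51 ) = 2^4*3^5*5^1 * 17^1 = 330480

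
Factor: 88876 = 2^2 * 17^1*1307^1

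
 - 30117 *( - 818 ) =24635706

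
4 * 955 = 3820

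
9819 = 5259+4560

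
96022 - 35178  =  60844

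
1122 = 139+983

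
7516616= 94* 79964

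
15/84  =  5/28 = 0.18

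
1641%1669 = 1641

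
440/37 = 440/37 = 11.89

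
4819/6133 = 4819/6133  =  0.79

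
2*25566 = 51132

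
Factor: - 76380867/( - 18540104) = 2^ ( - 3)*3^3*11^( -2)*29^1*107^ ( - 1)*179^( - 1)*97549^1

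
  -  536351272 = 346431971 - 882783243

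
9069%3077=2915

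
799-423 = 376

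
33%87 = 33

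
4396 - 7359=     -  2963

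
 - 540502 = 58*( - 9319 )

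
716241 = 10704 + 705537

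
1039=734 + 305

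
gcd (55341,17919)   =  99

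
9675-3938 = 5737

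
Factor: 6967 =6967^1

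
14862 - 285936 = -271074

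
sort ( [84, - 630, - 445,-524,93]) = [ - 630, - 524, - 445,84, 93 ]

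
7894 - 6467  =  1427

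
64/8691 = 64/8691 = 0.01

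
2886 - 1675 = 1211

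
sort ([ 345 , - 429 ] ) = [ - 429,  345 ]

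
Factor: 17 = 17^1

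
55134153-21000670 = 34133483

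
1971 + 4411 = 6382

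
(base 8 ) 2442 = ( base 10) 1314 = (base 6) 10030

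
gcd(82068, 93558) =6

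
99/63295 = 99/63295 = 0.00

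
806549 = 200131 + 606418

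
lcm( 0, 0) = 0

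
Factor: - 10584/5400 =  - 49/25=- 5^( - 2)*7^2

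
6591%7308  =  6591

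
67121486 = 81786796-14665310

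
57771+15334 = 73105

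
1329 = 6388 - 5059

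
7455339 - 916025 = 6539314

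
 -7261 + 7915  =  654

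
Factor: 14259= 3^1*7^2 * 97^1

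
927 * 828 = 767556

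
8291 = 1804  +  6487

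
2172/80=543/20 = 27.15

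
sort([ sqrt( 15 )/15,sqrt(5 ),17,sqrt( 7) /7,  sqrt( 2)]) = [ sqrt(15 ) /15,  sqrt ( 7 )/7, sqrt( 2), sqrt( 5 ),17]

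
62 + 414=476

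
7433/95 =7433/95 = 78.24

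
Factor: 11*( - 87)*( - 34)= 32538 = 2^1 * 3^1 * 11^1*17^1*29^1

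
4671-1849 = 2822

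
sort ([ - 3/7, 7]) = [ - 3/7,7] 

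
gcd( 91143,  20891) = 13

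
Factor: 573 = 3^1*191^1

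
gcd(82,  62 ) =2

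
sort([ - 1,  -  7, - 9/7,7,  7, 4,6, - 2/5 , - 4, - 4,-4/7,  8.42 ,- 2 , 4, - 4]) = [ - 7, - 4, - 4, - 4, - 2 ,-9/7,-1, - 4/7, - 2/5, 4,4 , 6,7,7,  8.42] 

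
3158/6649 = 3158/6649= 0.47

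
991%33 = 1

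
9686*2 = 19372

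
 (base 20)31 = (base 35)1q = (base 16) 3D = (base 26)29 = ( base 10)61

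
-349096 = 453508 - 802604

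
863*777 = 670551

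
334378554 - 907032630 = -572654076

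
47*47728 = 2243216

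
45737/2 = 45737/2 = 22868.50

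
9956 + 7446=17402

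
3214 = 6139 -2925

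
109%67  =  42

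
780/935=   156/187=0.83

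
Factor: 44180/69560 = 47/74 = 2^( - 1)*37^ (-1)*47^1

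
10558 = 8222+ 2336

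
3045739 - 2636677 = 409062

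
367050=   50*7341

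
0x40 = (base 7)121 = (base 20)34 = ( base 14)48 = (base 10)64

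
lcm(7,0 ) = 0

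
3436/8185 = 3436/8185 = 0.42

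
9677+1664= 11341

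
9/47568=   3/15856=0.00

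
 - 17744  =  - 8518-9226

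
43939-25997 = 17942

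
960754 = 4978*193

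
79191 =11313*7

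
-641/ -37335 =641/37335 = 0.02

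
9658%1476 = 802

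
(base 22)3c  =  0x4e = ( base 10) 78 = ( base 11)71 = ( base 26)30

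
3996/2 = 1998  =  1998.00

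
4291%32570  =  4291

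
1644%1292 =352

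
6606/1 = 6606=6606.00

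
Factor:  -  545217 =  - 3^1 * 181739^1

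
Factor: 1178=2^1*19^1  *31^1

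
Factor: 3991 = 13^1*307^1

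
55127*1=55127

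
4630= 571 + 4059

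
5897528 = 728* 8101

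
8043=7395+648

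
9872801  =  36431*271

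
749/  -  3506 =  - 749/3506 =-  0.21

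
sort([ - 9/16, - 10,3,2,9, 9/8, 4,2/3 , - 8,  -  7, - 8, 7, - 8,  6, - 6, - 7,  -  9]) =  [ - 10, - 9, - 8, - 8,- 8, - 7, - 7, - 6, - 9/16,2/3 , 9/8,2,3  ,  4,6,7,9]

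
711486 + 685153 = 1396639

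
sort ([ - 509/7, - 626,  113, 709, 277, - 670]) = [ - 670, - 626,  -  509/7,113, 277,709 ] 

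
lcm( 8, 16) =16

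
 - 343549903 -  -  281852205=  -  61697698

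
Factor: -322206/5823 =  - 166/3=-2^1*3^( - 1)*83^1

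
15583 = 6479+9104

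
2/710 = 1/355 = 0.00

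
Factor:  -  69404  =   - 2^2*17351^1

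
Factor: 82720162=2^1*7^1*227^1*26029^1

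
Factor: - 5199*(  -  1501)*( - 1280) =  - 2^8*3^1*5^1 * 19^1*79^1*1733^1= - 9988734720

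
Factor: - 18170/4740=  - 2^( - 1)*3^( - 1 )*23^1 = -  23/6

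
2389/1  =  2389=2389.00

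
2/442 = 1/221 = 0.00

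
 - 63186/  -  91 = 694 + 32/91 = 694.35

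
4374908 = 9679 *452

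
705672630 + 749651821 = 1455324451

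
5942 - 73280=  - 67338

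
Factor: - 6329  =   - 6329^1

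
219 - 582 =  - 363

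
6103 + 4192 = 10295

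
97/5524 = 97/5524=0.02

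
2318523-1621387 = 697136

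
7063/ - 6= -7063/6 = -1177.17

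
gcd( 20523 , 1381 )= 1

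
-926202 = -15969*58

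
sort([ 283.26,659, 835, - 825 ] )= [ -825, 283.26, 659, 835 ] 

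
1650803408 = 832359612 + 818443796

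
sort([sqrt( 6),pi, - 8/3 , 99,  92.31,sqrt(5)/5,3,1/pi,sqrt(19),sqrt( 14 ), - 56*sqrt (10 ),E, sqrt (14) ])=[ - 56*sqrt( 10 ),  -  8/3,1/pi  ,  sqrt (5)/5, sqrt( 6),E,3, pi, sqrt (14 ),sqrt( 14 ),sqrt(19), 92.31 , 99] 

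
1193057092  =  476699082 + 716358010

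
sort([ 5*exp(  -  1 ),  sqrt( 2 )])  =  [sqrt(2 ) , 5* exp(-1)]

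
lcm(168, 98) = 1176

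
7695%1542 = 1527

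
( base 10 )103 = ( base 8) 147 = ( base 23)4B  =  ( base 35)2x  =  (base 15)6D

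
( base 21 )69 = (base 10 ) 135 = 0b10000111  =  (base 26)55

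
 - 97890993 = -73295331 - 24595662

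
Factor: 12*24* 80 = 23040 = 2^9*3^2*5^1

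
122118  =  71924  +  50194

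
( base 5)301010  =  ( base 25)F55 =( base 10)9505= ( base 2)10010100100001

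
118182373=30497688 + 87684685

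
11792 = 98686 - 86894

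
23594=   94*251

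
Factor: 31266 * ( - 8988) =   -  281018808 = - 2^3*3^5*7^1*107^1*193^1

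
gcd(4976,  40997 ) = 1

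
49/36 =1 + 13/36=1.36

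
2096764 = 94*22306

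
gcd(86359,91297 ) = 1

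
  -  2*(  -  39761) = 79522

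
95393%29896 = 5705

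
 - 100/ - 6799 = 100/6799 = 0.01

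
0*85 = 0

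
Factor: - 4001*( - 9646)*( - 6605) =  -2^1*5^1*7^1*13^1 * 53^1*1321^1*4001^1 = - 254911031830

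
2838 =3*946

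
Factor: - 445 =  - 5^1*89^1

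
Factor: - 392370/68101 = - 870/151 =- 2^1* 3^1*5^1*29^1* 151^ ( - 1 ) 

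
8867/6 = 1477+5/6= 1477.83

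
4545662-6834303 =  - 2288641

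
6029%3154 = 2875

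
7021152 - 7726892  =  -705740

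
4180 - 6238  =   - 2058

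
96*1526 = 146496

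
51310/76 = 25655/38 =675.13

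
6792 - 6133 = 659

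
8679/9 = 964+1/3 = 964.33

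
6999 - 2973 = 4026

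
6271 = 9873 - 3602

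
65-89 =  - 24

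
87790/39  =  2251 +1/39 = 2251.03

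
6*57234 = 343404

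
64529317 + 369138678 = 433667995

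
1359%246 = 129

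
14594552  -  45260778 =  - 30666226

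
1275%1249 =26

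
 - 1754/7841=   -  1 + 6087/7841= - 0.22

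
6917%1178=1027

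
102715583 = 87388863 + 15326720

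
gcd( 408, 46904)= 8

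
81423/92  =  885  +  3/92= 885.03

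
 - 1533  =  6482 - 8015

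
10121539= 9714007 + 407532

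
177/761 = 177/761 = 0.23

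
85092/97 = 877 +23/97 = 877.24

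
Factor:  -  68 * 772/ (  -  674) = 26248/337 = 2^3*17^1*193^1*337^( - 1) 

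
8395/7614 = 1 + 781/7614=1.10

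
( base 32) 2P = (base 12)75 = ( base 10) 89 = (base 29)32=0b1011001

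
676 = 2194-1518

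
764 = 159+605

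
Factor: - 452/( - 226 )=2 = 2^1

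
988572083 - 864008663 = 124563420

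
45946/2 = 22973 = 22973.00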